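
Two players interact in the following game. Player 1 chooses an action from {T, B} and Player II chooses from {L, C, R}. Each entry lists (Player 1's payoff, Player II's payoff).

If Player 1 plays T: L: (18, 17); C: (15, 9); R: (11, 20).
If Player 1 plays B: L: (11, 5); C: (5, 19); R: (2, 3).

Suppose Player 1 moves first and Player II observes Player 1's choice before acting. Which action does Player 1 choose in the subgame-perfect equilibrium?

T

Solve by backward induction (Player 1 leads).
- T: Player II compares 17, 9, 20 and picks R; Player 1 would get 11.
- B: Player II compares 5, 19, 3 and picks C; Player 1 would get 5.
Player 1's induced payoffs are 11, 5, so Player 1 commits to T. Subgame-perfect outcome: (T, R) with payoffs (11, 20).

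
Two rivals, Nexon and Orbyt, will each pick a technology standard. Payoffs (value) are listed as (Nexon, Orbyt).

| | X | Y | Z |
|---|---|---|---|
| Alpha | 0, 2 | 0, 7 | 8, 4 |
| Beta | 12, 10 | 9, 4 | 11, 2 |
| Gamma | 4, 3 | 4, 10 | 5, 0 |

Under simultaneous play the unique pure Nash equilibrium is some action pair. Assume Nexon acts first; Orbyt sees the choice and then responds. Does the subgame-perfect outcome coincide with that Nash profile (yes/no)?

yes

Work backward from Orbyt's decision.
- Alpha: BR = Y, leader payoff 0.
- Beta: BR = X, leader payoff 12.
- Gamma: BR = Y, leader payoff 4.
Maximizing over 0, 12, 4, Nexon chooses Beta. Subgame-perfect outcome: (Beta, X) with payoffs (12, 10).
For the simultaneous game, intersect best replies.
Nexon's best replies: X→Beta; Y→Beta; Z→Beta.
Orbyt's best replies: Alpha→Y; Beta→X; Gamma→Y.
The unique mutual best reply is (Beta, X), giving (12, 10).
Sequential outcome (Beta, X) coincides with the Nash profile (Beta, X).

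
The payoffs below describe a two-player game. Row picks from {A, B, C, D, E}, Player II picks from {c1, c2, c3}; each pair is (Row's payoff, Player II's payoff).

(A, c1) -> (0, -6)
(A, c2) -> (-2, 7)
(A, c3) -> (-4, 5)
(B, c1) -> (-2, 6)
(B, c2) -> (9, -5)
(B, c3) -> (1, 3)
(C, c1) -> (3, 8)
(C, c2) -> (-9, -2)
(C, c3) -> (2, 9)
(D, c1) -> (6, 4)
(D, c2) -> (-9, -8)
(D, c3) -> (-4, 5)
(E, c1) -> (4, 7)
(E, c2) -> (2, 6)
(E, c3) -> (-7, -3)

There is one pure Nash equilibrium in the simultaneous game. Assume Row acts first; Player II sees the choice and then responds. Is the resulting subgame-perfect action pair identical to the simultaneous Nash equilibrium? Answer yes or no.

Player II best-responds to each possible Row move:
- A: Player II compares -6, 7, 5 and picks c2; Row would get -2.
- B: Player II compares 6, -5, 3 and picks c1; Row would get -2.
- C: Player II compares 8, -2, 9 and picks c3; Row would get 2.
- D: Player II compares 4, -8, 5 and picks c3; Row would get -4.
- E: Player II compares 7, 6, -3 and picks c1; Row would get 4.
Maximizing over -2, -2, 2, -4, 4, Row chooses E. Subgame-perfect outcome: (E, c1) with payoffs (4, 7).
Under simultaneous play:
Row's best replies: c1→D; c2→B; c3→C.
Player II's best replies: A→c2; B→c1; C→c3; D→c3; E→c1.
The unique mutual best reply is (C, c3), giving (2, 9).
Sequential outcome (E, c1) differs from the Nash profile (C, c3).

no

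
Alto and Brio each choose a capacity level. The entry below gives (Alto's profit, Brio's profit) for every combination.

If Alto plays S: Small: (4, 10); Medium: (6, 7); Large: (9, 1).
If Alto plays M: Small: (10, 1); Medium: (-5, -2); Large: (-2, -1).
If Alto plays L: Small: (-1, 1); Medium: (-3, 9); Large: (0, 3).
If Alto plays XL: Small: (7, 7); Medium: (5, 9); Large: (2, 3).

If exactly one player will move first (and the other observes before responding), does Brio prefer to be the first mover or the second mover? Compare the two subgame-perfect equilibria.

If Alto leads: Brio's best replies are S→Small, M→Small, L→Medium, XL→Medium; Alto's induced payoffs 4, 10, -3, 5; outcome (M, Small), payoffs (10, 1).
If Brio leads: Alto's best replies are Small→M, Medium→S, Large→S; Brio's induced payoffs 1, 7, 1; outcome (S, Medium), payoffs (6, 7).
Brio gets 7 moving first and 1 moving second, so Brio prefers to move first.

first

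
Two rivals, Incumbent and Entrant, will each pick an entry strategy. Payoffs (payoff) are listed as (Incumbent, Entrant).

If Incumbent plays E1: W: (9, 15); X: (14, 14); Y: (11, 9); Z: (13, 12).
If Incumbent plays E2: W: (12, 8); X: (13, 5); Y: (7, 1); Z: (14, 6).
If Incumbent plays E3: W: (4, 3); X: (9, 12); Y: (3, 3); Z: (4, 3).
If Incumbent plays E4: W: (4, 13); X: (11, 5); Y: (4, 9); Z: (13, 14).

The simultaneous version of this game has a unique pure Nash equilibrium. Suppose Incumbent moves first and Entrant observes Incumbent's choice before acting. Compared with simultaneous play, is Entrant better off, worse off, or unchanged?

Solve by backward induction (Incumbent leads).
- E1: BR = W, leader payoff 9.
- E2: BR = W, leader payoff 12.
- E3: BR = X, leader payoff 9.
- E4: BR = Z, leader payoff 13.
Among 9, 12, 9, 13, the best is 13 at E4. Subgame-perfect outcome: (E4, Z) with payoffs (13, 14).
Under simultaneous play:
Incumbent's best replies: W→E2; X→E1; Y→E1; Z→E2.
Entrant's best replies: E1→W; E2→W; E3→X; E4→Z.
Only (E2, W) has each player best-responding; Nash payoffs (12, 8).
Entrant earns 14 sequentially versus 8 at the Nash outcome: better off.

better off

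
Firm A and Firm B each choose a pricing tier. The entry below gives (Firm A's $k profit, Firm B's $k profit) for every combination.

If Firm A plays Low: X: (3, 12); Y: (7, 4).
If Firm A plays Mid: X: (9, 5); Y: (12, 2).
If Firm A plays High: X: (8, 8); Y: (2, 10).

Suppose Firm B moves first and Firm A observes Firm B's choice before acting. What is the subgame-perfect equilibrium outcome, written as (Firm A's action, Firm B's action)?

Work backward from Firm A's decision.
- X: BR = Mid, leader payoff 5.
- Y: BR = Mid, leader payoff 2.
Firm B's induced payoffs are 5, 2, so Firm B commits to X. Subgame-perfect outcome: (Mid, X) with payoffs (9, 5).

(Mid, X)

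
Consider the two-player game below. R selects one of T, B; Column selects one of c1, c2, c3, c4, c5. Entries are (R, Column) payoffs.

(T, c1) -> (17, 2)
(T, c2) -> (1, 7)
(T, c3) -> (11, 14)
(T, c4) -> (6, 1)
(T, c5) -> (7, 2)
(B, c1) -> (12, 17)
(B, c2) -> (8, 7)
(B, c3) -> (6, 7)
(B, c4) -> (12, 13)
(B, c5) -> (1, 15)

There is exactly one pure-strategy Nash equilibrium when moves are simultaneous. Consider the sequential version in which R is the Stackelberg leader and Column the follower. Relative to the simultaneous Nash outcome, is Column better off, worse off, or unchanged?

Backward induction with R moving first.
- T: BR = c3, leader payoff 11.
- B: BR = c1, leader payoff 12.
R's induced payoffs are 11, 12, so R commits to B. Subgame-perfect outcome: (B, c1) with payoffs (12, 17).
Now find the simultaneous Nash equilibrium.
R's best replies: c1→T; c2→B; c3→T; c4→B; c5→T.
Column's best replies: T→c3; B→c1.
The unique mutual best reply is (T, c3), giving (11, 14).
Column earns 17 sequentially versus 14 at the Nash outcome: better off.

better off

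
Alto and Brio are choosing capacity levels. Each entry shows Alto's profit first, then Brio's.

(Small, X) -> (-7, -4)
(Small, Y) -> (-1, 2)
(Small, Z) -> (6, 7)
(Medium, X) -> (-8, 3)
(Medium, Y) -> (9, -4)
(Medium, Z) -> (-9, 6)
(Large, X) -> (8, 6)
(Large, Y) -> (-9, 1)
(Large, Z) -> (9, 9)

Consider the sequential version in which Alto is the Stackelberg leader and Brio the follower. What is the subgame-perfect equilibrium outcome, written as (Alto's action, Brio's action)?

Solve by backward induction (Alto leads).
- Small → Brio plays Z (best of -4, 2, 7); Alto gets 6.
- Medium → Brio plays Z (best of 3, -4, 6); Alto gets -9.
- Large → Brio plays Z (best of 6, 1, 9); Alto gets 9.
Among 6, -9, 9, the best is 9 at Large. Subgame-perfect outcome: (Large, Z) with payoffs (9, 9).

(Large, Z)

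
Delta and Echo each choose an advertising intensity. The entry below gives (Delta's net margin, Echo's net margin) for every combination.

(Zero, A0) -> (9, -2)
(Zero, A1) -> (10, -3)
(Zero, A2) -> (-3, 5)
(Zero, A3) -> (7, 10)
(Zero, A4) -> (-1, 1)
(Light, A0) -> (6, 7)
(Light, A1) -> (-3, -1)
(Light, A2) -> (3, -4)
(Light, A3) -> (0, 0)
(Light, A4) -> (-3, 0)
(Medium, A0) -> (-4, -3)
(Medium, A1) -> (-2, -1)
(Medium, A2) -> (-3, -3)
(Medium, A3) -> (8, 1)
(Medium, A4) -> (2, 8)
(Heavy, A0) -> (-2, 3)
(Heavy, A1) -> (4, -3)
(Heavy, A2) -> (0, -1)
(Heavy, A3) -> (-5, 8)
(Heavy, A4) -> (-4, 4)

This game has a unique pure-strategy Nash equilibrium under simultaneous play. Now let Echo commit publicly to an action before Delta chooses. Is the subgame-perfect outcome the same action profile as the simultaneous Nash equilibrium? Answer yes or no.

Backward induction with Echo moving first.
- A0: Delta compares 9, 6, -4, -2 and picks Zero; Echo would get -2.
- A1: Delta compares 10, -3, -2, 4 and picks Zero; Echo would get -3.
- A2: Delta compares -3, 3, -3, 0 and picks Light; Echo would get -4.
- A3: Delta compares 7, 0, 8, -5 and picks Medium; Echo would get 1.
- A4: Delta compares -1, -3, 2, -4 and picks Medium; Echo would get 8.
Among -2, -3, -4, 1, 8, the best is 8 at A4. Subgame-perfect outcome: (Medium, A4) with payoffs (2, 8).
Now find the simultaneous Nash equilibrium.
Delta's best replies: A0→Zero; A1→Zero; A2→Light; A3→Medium; A4→Medium.
Echo's best replies: Zero→A3; Light→A0; Medium→A4; Heavy→A3.
The unique mutual best reply is (Medium, A4), giving (2, 8).
Sequential outcome (Medium, A4) coincides with the Nash profile (Medium, A4).

yes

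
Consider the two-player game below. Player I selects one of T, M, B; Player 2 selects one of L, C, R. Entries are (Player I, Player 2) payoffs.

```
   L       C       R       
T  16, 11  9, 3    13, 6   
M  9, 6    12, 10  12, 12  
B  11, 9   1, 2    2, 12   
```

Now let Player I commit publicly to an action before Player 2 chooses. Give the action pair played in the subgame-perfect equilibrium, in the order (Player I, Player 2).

Backward induction with Player I moving first.
- T: Player 2 compares 11, 3, 6 and picks L; Player I would get 16.
- M: Player 2 compares 6, 10, 12 and picks R; Player I would get 12.
- B: Player 2 compares 9, 2, 12 and picks R; Player I would get 2.
Maximizing over 16, 12, 2, Player I chooses T. Subgame-perfect outcome: (T, L) with payoffs (16, 11).

(T, L)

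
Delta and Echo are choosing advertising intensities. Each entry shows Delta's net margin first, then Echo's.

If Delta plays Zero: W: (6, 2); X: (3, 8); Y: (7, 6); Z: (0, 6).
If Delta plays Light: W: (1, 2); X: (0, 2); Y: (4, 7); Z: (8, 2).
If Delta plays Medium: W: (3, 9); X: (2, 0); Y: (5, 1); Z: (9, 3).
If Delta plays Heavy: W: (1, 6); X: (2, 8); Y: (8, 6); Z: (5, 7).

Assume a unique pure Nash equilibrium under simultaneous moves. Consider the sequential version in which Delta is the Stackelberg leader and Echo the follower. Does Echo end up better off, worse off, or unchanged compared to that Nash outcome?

Solve by backward induction (Delta leads).
- Zero → Echo plays X (best of 2, 8, 6, 6); Delta gets 3.
- Light → Echo plays Y (best of 2, 2, 7, 2); Delta gets 4.
- Medium → Echo plays W (best of 9, 0, 1, 3); Delta gets 3.
- Heavy → Echo plays X (best of 6, 8, 6, 7); Delta gets 2.
Among 3, 4, 3, 2, the best is 4 at Light. Subgame-perfect outcome: (Light, Y) with payoffs (4, 7).
Under simultaneous play:
Delta's best replies: W→Zero; X→Zero; Y→Heavy; Z→Medium.
Echo's best replies: Zero→X; Light→Y; Medium→W; Heavy→X.
The unique mutual best reply is (Zero, X), giving (3, 8).
Echo earns 7 sequentially versus 8 at the Nash outcome: worse off.

worse off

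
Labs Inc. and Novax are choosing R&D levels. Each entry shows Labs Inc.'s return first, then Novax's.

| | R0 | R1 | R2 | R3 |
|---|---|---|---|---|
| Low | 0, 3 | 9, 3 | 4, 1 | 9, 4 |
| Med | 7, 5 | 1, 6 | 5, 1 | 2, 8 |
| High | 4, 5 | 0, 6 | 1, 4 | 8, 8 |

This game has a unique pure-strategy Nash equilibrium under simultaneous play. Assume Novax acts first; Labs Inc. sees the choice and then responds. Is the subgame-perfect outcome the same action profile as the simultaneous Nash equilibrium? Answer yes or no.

no

Labs Inc. best-responds to each possible Novax move:
- R0: Labs Inc. compares 0, 7, 4 and picks Med; Novax would get 5.
- R1: Labs Inc. compares 9, 1, 0 and picks Low; Novax would get 3.
- R2: Labs Inc. compares 4, 5, 1 and picks Med; Novax would get 1.
- R3: Labs Inc. compares 9, 2, 8 and picks Low; Novax would get 4.
Among 5, 3, 1, 4, the best is 5 at R0. Subgame-perfect outcome: (Med, R0) with payoffs (7, 5).
For the simultaneous game, intersect best replies.
Labs Inc.'s best replies: R0→Med; R1→Low; R2→Med; R3→Low.
Novax's best replies: Low→R3; Med→R3; High→R3.
Only (Low, R3) has each player best-responding; Nash payoffs (9, 4).
Sequential outcome (Med, R0) differs from the Nash profile (Low, R3).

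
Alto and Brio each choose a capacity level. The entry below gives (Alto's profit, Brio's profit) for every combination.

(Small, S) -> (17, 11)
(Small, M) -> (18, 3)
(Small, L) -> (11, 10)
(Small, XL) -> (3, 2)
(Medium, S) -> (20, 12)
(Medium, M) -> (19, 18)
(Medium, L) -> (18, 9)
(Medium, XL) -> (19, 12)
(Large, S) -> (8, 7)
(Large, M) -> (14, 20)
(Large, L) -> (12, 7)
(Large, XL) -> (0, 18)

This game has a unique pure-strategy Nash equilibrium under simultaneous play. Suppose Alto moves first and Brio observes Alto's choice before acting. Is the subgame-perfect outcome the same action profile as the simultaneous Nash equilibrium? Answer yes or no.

yes

Work backward from Brio's decision.
- Small: BR = S, leader payoff 17.
- Medium: BR = M, leader payoff 19.
- Large: BR = M, leader payoff 14.
Maximizing over 17, 19, 14, Alto chooses Medium. Subgame-perfect outcome: (Medium, M) with payoffs (19, 18).
Under simultaneous play:
Alto's best replies: S→Medium; M→Medium; L→Medium; XL→Medium.
Brio's best replies: Small→S; Medium→M; Large→M.
Only (Medium, M) has each player best-responding; Nash payoffs (19, 18).
Sequential outcome (Medium, M) coincides with the Nash profile (Medium, M).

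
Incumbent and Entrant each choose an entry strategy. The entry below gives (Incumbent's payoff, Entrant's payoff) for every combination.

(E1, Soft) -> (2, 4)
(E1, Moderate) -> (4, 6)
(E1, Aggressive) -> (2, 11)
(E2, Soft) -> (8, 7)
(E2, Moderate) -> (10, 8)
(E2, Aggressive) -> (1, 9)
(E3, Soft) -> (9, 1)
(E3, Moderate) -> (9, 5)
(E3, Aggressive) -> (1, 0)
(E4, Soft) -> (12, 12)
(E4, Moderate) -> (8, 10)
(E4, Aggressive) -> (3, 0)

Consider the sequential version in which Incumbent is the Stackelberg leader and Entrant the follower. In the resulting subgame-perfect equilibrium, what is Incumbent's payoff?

Work backward from Entrant's decision.
- E1: Entrant compares 4, 6, 11 and picks Aggressive; Incumbent would get 2.
- E2: Entrant compares 7, 8, 9 and picks Aggressive; Incumbent would get 1.
- E3: Entrant compares 1, 5, 0 and picks Moderate; Incumbent would get 9.
- E4: Entrant compares 12, 10, 0 and picks Soft; Incumbent would get 12.
Incumbent's induced payoffs are 2, 1, 9, 12, so Incumbent commits to E4. Subgame-perfect outcome: (E4, Soft) with payoffs (12, 12).

12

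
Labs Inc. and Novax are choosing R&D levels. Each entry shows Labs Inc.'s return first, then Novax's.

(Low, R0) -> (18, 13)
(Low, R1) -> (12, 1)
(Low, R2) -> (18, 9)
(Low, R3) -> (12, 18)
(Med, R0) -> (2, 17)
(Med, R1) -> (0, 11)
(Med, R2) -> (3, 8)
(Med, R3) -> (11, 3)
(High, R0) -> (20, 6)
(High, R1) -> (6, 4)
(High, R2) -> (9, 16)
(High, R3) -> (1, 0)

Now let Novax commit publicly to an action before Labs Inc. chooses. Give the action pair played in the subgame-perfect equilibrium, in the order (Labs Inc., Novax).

(Low, R3)

Solve by backward induction (Novax leads).
- R0: Labs Inc. compares 18, 2, 20 and picks High; Novax would get 6.
- R1: Labs Inc. compares 12, 0, 6 and picks Low; Novax would get 1.
- R2: Labs Inc. compares 18, 3, 9 and picks Low; Novax would get 9.
- R3: Labs Inc. compares 12, 11, 1 and picks Low; Novax would get 18.
Novax's induced payoffs are 6, 1, 9, 18, so Novax commits to R3. Subgame-perfect outcome: (Low, R3) with payoffs (12, 18).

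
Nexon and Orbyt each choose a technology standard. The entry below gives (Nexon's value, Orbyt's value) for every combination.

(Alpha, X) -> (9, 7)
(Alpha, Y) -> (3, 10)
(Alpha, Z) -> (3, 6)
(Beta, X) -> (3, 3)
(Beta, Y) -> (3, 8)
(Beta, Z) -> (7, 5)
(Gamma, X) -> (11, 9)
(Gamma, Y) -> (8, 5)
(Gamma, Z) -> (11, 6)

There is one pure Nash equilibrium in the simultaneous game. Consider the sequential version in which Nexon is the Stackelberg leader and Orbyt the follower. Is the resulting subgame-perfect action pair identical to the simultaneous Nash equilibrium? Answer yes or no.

yes

Work backward from Orbyt's decision.
- Alpha → Orbyt plays Y (best of 7, 10, 6); Nexon gets 3.
- Beta → Orbyt plays Y (best of 3, 8, 5); Nexon gets 3.
- Gamma → Orbyt plays X (best of 9, 5, 6); Nexon gets 11.
Maximizing over 3, 3, 11, Nexon chooses Gamma. Subgame-perfect outcome: (Gamma, X) with payoffs (11, 9).
Now find the simultaneous Nash equilibrium.
Nexon's best replies: X→Gamma; Y→Gamma; Z→Gamma.
Orbyt's best replies: Alpha→Y; Beta→Y; Gamma→X.
The unique mutual best reply is (Gamma, X), giving (11, 9).
Sequential outcome (Gamma, X) coincides with the Nash profile (Gamma, X).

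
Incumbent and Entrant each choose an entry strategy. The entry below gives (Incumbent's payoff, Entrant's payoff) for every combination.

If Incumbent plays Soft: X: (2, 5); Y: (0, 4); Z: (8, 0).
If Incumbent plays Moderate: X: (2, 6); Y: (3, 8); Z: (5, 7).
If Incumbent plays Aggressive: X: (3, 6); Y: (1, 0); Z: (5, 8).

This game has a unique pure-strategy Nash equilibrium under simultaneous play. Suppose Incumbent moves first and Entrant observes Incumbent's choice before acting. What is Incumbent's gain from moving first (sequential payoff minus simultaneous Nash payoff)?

2

Work backward from Entrant's decision.
- Soft: Entrant compares 5, 4, 0 and picks X; Incumbent would get 2.
- Moderate: Entrant compares 6, 8, 7 and picks Y; Incumbent would get 3.
- Aggressive: Entrant compares 6, 0, 8 and picks Z; Incumbent would get 5.
Incumbent's induced payoffs are 2, 3, 5, so Incumbent commits to Aggressive. Subgame-perfect outcome: (Aggressive, Z) with payoffs (5, 8).
Now find the simultaneous Nash equilibrium.
Incumbent's best replies: X→Aggressive; Y→Moderate; Z→Soft.
Entrant's best replies: Soft→X; Moderate→Y; Aggressive→Z.
Only (Moderate, Y) has each player best-responding; Nash payoffs (3, 8).
Incumbent's commitment gain: 5 − 3 = 2.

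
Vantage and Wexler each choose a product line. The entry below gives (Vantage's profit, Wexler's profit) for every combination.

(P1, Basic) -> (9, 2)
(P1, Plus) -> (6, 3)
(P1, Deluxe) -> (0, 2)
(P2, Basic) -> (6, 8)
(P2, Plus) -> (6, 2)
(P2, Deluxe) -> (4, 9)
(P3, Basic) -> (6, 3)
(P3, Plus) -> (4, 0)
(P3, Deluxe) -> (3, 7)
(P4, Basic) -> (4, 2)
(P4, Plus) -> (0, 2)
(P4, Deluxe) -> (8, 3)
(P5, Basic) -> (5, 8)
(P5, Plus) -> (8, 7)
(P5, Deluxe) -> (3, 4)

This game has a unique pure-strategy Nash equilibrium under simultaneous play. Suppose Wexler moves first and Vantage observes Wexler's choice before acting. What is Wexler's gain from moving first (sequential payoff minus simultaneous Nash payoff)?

Solve by backward induction (Wexler leads).
- Basic: Vantage compares 9, 6, 6, 4, 5 and picks P1; Wexler would get 2.
- Plus: Vantage compares 6, 6, 4, 0, 8 and picks P5; Wexler would get 7.
- Deluxe: Vantage compares 0, 4, 3, 8, 3 and picks P4; Wexler would get 3.
Wexler's induced payoffs are 2, 7, 3, so Wexler commits to Plus. Subgame-perfect outcome: (P5, Plus) with payoffs (8, 7).
For the simultaneous game, intersect best replies.
Vantage's best replies: Basic→P1; Plus→P5; Deluxe→P4.
Wexler's best replies: P1→Plus; P2→Deluxe; P3→Deluxe; P4→Deluxe; P5→Basic.
Only (P4, Deluxe) has each player best-responding; Nash payoffs (8, 3).
Wexler's commitment gain: 7 − 3 = 4.

4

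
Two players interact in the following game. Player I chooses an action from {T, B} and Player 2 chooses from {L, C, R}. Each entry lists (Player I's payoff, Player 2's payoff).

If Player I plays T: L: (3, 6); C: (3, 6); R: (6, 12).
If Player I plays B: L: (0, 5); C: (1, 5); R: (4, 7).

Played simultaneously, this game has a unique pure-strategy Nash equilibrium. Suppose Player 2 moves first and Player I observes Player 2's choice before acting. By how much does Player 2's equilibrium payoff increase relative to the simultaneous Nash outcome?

0

Backward induction with Player 2 moving first.
- L: BR = T, leader payoff 6.
- C: BR = T, leader payoff 6.
- R: BR = T, leader payoff 12.
Among 6, 6, 12, the best is 12 at R. Subgame-perfect outcome: (T, R) with payoffs (6, 12).
Under simultaneous play:
Player I's best replies: L→T; C→T; R→T.
Player 2's best replies: T→R; B→R.
The unique mutual best reply is (T, R), giving (6, 12).
Player 2's commitment gain: 12 − 12 = 0.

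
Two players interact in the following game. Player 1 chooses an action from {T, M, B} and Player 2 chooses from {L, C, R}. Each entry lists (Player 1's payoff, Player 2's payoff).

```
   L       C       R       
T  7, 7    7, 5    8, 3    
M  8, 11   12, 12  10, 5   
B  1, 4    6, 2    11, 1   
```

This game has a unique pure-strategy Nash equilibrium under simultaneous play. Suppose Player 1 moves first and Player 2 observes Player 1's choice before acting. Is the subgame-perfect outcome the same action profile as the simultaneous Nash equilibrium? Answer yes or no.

Player 2 best-responds to each possible Player 1 move:
- T: BR = L, leader payoff 7.
- M: BR = C, leader payoff 12.
- B: BR = L, leader payoff 1.
Among 7, 12, 1, the best is 12 at M. Subgame-perfect outcome: (M, C) with payoffs (12, 12).
For the simultaneous game, intersect best replies.
Player 1's best replies: L→M; C→M; R→B.
Player 2's best replies: T→L; M→C; B→L.
The unique mutual best reply is (M, C), giving (12, 12).
Sequential outcome (M, C) coincides with the Nash profile (M, C).

yes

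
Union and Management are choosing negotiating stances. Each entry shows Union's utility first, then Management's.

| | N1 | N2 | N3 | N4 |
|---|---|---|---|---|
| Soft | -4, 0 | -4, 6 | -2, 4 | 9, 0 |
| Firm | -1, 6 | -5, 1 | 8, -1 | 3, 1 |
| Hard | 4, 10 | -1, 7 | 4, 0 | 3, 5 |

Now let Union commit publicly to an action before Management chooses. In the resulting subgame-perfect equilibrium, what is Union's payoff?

4

Work backward from Management's decision.
- Soft: BR = N2, leader payoff -4.
- Firm: BR = N1, leader payoff -1.
- Hard: BR = N1, leader payoff 4.
Maximizing over -4, -1, 4, Union chooses Hard. Subgame-perfect outcome: (Hard, N1) with payoffs (4, 10).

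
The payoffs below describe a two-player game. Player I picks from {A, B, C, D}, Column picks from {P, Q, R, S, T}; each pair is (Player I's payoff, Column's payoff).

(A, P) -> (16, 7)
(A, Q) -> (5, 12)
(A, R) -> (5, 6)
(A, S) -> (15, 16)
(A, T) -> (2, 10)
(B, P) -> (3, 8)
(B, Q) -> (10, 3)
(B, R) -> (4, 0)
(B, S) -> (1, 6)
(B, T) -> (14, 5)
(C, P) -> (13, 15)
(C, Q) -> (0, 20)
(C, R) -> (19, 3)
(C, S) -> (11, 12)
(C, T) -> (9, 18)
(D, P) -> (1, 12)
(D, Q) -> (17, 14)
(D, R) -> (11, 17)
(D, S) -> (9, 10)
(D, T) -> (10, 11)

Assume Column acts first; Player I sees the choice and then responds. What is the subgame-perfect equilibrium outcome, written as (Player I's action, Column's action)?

Solve by backward induction (Column leads).
- P → Player I plays A (best of 16, 3, 13, 1); Column gets 7.
- Q → Player I plays D (best of 5, 10, 0, 17); Column gets 14.
- R → Player I plays C (best of 5, 4, 19, 11); Column gets 3.
- S → Player I plays A (best of 15, 1, 11, 9); Column gets 16.
- T → Player I plays B (best of 2, 14, 9, 10); Column gets 5.
Maximizing over 7, 14, 3, 16, 5, Column chooses S. Subgame-perfect outcome: (A, S) with payoffs (15, 16).

(A, S)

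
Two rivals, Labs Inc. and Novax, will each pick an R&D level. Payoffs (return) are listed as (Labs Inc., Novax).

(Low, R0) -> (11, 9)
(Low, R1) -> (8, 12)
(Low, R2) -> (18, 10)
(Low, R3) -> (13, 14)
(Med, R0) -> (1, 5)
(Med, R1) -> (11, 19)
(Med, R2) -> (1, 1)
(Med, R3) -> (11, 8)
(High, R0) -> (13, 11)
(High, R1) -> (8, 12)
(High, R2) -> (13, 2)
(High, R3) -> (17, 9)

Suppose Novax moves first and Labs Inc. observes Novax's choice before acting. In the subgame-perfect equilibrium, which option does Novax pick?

R1

Solve by backward induction (Novax leads).
- R0 → Labs Inc. plays High (best of 11, 1, 13); Novax gets 11.
- R1 → Labs Inc. plays Med (best of 8, 11, 8); Novax gets 19.
- R2 → Labs Inc. plays Low (best of 18, 1, 13); Novax gets 10.
- R3 → Labs Inc. plays High (best of 13, 11, 17); Novax gets 9.
Novax's induced payoffs are 11, 19, 10, 9, so Novax commits to R1. Subgame-perfect outcome: (Med, R1) with payoffs (11, 19).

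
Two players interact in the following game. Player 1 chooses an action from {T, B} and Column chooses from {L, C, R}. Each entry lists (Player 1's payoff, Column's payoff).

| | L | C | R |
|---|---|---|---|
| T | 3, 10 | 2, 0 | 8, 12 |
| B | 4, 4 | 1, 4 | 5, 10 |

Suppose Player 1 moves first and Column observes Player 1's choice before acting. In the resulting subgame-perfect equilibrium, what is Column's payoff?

12

Solve by backward induction (Player 1 leads).
- T → Column plays R (best of 10, 0, 12); Player 1 gets 8.
- B → Column plays R (best of 4, 4, 10); Player 1 gets 5.
Player 1's induced payoffs are 8, 5, so Player 1 commits to T. Subgame-perfect outcome: (T, R) with payoffs (8, 12).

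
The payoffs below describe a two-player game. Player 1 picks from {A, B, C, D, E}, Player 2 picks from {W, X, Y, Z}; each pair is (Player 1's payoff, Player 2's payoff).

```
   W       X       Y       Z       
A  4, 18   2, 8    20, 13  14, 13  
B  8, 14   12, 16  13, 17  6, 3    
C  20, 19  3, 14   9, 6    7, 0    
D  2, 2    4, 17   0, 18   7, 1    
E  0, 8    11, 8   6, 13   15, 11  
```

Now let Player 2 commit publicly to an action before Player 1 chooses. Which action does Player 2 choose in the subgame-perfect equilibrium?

W

Work backward from Player 1's decision.
- W: BR = C, leader payoff 19.
- X: BR = B, leader payoff 16.
- Y: BR = A, leader payoff 13.
- Z: BR = E, leader payoff 11.
Player 2's induced payoffs are 19, 16, 13, 11, so Player 2 commits to W. Subgame-perfect outcome: (C, W) with payoffs (20, 19).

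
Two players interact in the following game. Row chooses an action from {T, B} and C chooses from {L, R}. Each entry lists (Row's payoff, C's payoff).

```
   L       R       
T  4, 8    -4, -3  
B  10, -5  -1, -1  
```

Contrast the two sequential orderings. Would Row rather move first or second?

If Row leads: C's best replies are T→L, B→R; Row's induced payoffs 4, -1; outcome (T, L), payoffs (4, 8).
If C leads: Row's best replies are L→B, R→B; C's induced payoffs -5, -1; outcome (B, R), payoffs (-1, -1).
Row gets 4 moving first and -1 moving second, so Row prefers to move first.

first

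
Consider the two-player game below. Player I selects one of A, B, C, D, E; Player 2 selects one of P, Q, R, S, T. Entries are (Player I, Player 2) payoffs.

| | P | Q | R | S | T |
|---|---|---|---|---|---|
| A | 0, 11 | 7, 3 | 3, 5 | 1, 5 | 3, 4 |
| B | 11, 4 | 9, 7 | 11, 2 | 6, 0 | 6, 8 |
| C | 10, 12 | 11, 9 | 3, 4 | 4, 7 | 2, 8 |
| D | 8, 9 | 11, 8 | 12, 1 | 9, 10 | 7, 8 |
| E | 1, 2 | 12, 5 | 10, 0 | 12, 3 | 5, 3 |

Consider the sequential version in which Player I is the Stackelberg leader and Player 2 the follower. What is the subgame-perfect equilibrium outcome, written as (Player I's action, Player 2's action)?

Backward induction with Player I moving first.
- A: BR = P, leader payoff 0.
- B: BR = T, leader payoff 6.
- C: BR = P, leader payoff 10.
- D: BR = S, leader payoff 9.
- E: BR = Q, leader payoff 12.
Among 0, 6, 10, 9, 12, the best is 12 at E. Subgame-perfect outcome: (E, Q) with payoffs (12, 5).

(E, Q)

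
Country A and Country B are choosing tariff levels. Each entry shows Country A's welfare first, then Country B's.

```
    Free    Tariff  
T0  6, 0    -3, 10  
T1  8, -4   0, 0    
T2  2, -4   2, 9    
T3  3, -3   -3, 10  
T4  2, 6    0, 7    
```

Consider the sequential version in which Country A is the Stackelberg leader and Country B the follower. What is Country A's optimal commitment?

T2

Backward induction with Country A moving first.
- T0: BR = Tariff, leader payoff -3.
- T1: BR = Tariff, leader payoff 0.
- T2: BR = Tariff, leader payoff 2.
- T3: BR = Tariff, leader payoff -3.
- T4: BR = Tariff, leader payoff 0.
Among -3, 0, 2, -3, 0, the best is 2 at T2. Subgame-perfect outcome: (T2, Tariff) with payoffs (2, 9).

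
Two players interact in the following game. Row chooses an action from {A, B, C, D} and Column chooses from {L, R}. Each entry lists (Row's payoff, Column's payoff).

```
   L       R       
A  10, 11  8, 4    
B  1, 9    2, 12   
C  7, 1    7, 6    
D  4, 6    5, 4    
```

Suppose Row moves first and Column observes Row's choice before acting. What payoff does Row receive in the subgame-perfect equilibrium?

Solve by backward induction (Row leads).
- A → Column plays L (best of 11, 4); Row gets 10.
- B → Column plays R (best of 9, 12); Row gets 2.
- C → Column plays R (best of 1, 6); Row gets 7.
- D → Column plays L (best of 6, 4); Row gets 4.
Row's induced payoffs are 10, 2, 7, 4, so Row commits to A. Subgame-perfect outcome: (A, L) with payoffs (10, 11).

10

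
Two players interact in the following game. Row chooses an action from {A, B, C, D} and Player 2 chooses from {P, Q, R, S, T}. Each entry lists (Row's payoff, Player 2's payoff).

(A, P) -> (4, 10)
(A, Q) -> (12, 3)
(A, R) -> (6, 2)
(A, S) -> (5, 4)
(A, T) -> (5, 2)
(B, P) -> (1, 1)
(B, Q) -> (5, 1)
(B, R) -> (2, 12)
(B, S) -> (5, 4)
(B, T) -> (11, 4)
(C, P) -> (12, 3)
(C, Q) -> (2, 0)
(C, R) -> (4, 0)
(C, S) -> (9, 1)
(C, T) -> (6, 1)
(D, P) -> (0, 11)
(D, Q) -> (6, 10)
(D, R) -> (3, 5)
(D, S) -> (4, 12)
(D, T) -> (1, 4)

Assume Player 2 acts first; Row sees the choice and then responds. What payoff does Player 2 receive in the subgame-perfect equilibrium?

4

Work backward from Row's decision.
- P → Row plays C (best of 4, 1, 12, 0); Player 2 gets 3.
- Q → Row plays A (best of 12, 5, 2, 6); Player 2 gets 3.
- R → Row plays A (best of 6, 2, 4, 3); Player 2 gets 2.
- S → Row plays C (best of 5, 5, 9, 4); Player 2 gets 1.
- T → Row plays B (best of 5, 11, 6, 1); Player 2 gets 4.
Among 3, 3, 2, 1, 4, the best is 4 at T. Subgame-perfect outcome: (B, T) with payoffs (11, 4).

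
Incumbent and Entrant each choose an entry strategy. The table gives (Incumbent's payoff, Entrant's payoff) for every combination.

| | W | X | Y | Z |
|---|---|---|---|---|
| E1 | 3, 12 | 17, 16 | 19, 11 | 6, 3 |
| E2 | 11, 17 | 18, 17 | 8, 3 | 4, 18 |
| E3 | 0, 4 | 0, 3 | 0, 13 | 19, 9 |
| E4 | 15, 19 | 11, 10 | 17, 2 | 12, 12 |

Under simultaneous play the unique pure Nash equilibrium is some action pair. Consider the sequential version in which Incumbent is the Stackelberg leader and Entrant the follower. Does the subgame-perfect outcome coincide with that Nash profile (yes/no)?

Entrant best-responds to each possible Incumbent move:
- E1: BR = X, leader payoff 17.
- E2: BR = Z, leader payoff 4.
- E3: BR = Y, leader payoff 0.
- E4: BR = W, leader payoff 15.
Maximizing over 17, 4, 0, 15, Incumbent chooses E1. Subgame-perfect outcome: (E1, X) with payoffs (17, 16).
For the simultaneous game, intersect best replies.
Incumbent's best replies: W→E4; X→E2; Y→E1; Z→E3.
Entrant's best replies: E1→X; E2→Z; E3→Y; E4→W.
The unique mutual best reply is (E4, W), giving (15, 19).
Sequential outcome (E1, X) differs from the Nash profile (E4, W).

no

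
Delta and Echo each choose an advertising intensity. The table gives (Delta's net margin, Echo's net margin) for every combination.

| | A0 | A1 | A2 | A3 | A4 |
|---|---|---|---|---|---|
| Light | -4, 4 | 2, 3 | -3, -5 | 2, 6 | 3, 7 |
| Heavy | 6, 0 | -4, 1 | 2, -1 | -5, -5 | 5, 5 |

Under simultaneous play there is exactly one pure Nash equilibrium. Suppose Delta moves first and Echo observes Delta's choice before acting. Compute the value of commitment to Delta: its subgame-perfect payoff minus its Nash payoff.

0

Solve by backward induction (Delta leads).
- Light: BR = A4, leader payoff 3.
- Heavy: BR = A4, leader payoff 5.
Among 3, 5, the best is 5 at Heavy. Subgame-perfect outcome: (Heavy, A4) with payoffs (5, 5).
Now find the simultaneous Nash equilibrium.
Delta's best replies: A0→Heavy; A1→Light; A2→Heavy; A3→Light; A4→Heavy.
Echo's best replies: Light→A4; Heavy→A4.
Only (Heavy, A4) has each player best-responding; Nash payoffs (5, 5).
Delta's commitment gain: 5 − 5 = 0.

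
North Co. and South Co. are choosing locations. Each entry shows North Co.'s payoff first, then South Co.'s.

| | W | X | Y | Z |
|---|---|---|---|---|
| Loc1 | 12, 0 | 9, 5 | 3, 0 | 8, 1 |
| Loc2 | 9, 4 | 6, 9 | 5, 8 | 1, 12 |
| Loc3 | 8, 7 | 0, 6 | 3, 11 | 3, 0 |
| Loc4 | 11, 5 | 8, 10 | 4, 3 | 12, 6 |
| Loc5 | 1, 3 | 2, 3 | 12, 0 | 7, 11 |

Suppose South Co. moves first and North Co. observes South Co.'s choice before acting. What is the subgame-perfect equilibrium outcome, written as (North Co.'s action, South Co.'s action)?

(Loc4, Z)

Backward induction with South Co. moving first.
- W → North Co. plays Loc1 (best of 12, 9, 8, 11, 1); South Co. gets 0.
- X → North Co. plays Loc1 (best of 9, 6, 0, 8, 2); South Co. gets 5.
- Y → North Co. plays Loc5 (best of 3, 5, 3, 4, 12); South Co. gets 0.
- Z → North Co. plays Loc4 (best of 8, 1, 3, 12, 7); South Co. gets 6.
Among 0, 5, 0, 6, the best is 6 at Z. Subgame-perfect outcome: (Loc4, Z) with payoffs (12, 6).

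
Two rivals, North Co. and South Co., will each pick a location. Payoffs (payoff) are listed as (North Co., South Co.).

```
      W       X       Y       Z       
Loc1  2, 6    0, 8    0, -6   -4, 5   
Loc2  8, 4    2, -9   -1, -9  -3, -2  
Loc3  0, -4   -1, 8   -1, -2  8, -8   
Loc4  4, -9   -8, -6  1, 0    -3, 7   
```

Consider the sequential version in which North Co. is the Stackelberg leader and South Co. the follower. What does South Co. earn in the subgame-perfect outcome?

4

Solve by backward induction (North Co. leads).
- Loc1 → South Co. plays X (best of 6, 8, -6, 5); North Co. gets 0.
- Loc2 → South Co. plays W (best of 4, -9, -9, -2); North Co. gets 8.
- Loc3 → South Co. plays X (best of -4, 8, -2, -8); North Co. gets -1.
- Loc4 → South Co. plays Z (best of -9, -6, 0, 7); North Co. gets -3.
Maximizing over 0, 8, -1, -3, North Co. chooses Loc2. Subgame-perfect outcome: (Loc2, W) with payoffs (8, 4).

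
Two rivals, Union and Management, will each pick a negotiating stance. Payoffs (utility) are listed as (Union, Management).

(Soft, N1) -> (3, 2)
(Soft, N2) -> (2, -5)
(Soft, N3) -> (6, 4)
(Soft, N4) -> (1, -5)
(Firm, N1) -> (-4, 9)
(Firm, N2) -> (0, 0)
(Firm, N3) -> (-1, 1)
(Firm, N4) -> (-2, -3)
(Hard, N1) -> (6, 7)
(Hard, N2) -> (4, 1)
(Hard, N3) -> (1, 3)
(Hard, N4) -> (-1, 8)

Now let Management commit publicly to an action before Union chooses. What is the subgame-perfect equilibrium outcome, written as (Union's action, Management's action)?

(Hard, N1)

Backward induction with Management moving first.
- N1: BR = Hard, leader payoff 7.
- N2: BR = Hard, leader payoff 1.
- N3: BR = Soft, leader payoff 4.
- N4: BR = Soft, leader payoff -5.
Management's induced payoffs are 7, 1, 4, -5, so Management commits to N1. Subgame-perfect outcome: (Hard, N1) with payoffs (6, 7).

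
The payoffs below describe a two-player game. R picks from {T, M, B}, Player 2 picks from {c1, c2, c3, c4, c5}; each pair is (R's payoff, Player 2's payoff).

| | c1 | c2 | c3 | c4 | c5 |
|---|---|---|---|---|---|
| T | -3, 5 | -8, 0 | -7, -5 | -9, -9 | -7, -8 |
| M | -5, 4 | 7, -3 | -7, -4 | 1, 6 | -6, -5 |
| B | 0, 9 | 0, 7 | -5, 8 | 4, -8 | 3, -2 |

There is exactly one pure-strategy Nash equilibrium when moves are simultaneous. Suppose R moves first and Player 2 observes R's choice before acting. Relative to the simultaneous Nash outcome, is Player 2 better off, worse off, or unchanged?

worse off

Backward induction with R moving first.
- T: BR = c1, leader payoff -3.
- M: BR = c4, leader payoff 1.
- B: BR = c1, leader payoff 0.
R's induced payoffs are -3, 1, 0, so R commits to M. Subgame-perfect outcome: (M, c4) with payoffs (1, 6).
Now find the simultaneous Nash equilibrium.
R's best replies: c1→B; c2→M; c3→B; c4→B; c5→B.
Player 2's best replies: T→c1; M→c4; B→c1.
Only (B, c1) has each player best-responding; Nash payoffs (0, 9).
Player 2 earns 6 sequentially versus 9 at the Nash outcome: worse off.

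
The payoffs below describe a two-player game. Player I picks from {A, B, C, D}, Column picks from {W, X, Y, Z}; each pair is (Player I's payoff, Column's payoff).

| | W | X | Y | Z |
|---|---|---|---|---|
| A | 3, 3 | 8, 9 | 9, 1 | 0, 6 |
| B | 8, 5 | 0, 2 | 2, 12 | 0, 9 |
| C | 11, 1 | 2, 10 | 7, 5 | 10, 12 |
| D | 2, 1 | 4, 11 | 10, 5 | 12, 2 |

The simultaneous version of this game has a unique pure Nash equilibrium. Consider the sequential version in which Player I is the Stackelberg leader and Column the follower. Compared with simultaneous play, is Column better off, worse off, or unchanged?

better off

Backward induction with Player I moving first.
- A: Column compares 3, 9, 1, 6 and picks X; Player I would get 8.
- B: Column compares 5, 2, 12, 9 and picks Y; Player I would get 2.
- C: Column compares 1, 10, 5, 12 and picks Z; Player I would get 10.
- D: Column compares 1, 11, 5, 2 and picks X; Player I would get 4.
Player I's induced payoffs are 8, 2, 10, 4, so Player I commits to C. Subgame-perfect outcome: (C, Z) with payoffs (10, 12).
Now find the simultaneous Nash equilibrium.
Player I's best replies: W→C; X→A; Y→D; Z→D.
Column's best replies: A→X; B→Y; C→Z; D→X.
Only (A, X) has each player best-responding; Nash payoffs (8, 9).
Column earns 12 sequentially versus 9 at the Nash outcome: better off.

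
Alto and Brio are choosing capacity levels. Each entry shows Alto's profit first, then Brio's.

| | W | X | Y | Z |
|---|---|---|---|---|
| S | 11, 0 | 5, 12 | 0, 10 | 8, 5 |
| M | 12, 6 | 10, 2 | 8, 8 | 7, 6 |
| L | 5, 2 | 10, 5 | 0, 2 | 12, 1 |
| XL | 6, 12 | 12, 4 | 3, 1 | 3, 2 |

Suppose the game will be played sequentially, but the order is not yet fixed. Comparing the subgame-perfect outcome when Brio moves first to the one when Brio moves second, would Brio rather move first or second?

If Alto leads: Brio's best replies are S→X, M→Y, L→X, XL→W; Alto's induced payoffs 5, 8, 10, 6; outcome (L, X), payoffs (10, 5).
If Brio leads: Alto's best replies are W→M, X→XL, Y→M, Z→L; Brio's induced payoffs 6, 4, 8, 1; outcome (M, Y), payoffs (8, 8).
Brio gets 8 moving first and 5 moving second, so Brio prefers to move first.

first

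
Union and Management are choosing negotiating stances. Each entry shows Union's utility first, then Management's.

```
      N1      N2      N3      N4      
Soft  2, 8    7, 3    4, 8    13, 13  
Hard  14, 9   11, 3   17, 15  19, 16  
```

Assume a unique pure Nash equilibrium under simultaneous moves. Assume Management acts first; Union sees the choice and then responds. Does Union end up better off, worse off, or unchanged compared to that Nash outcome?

unchanged

Work backward from Union's decision.
- N1: Union compares 2, 14 and picks Hard; Management would get 9.
- N2: Union compares 7, 11 and picks Hard; Management would get 3.
- N3: Union compares 4, 17 and picks Hard; Management would get 15.
- N4: Union compares 13, 19 and picks Hard; Management would get 16.
Maximizing over 9, 3, 15, 16, Management chooses N4. Subgame-perfect outcome: (Hard, N4) with payoffs (19, 16).
Under simultaneous play:
Union's best replies: N1→Hard; N2→Hard; N3→Hard; N4→Hard.
Management's best replies: Soft→N4; Hard→N4.
The unique mutual best reply is (Hard, N4), giving (19, 16).
Union earns 19 sequentially versus 19 at the Nash outcome: unchanged.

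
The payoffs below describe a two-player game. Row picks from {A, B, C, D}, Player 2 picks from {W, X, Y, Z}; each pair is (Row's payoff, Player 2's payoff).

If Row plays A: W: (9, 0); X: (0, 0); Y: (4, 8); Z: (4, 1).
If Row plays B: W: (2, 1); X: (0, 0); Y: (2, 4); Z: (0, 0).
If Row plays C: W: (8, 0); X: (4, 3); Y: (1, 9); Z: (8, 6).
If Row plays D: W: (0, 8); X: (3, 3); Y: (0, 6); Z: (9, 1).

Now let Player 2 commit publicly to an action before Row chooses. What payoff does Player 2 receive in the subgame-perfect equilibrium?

8

Row best-responds to each possible Player 2 move:
- W: BR = A, leader payoff 0.
- X: BR = C, leader payoff 3.
- Y: BR = A, leader payoff 8.
- Z: BR = D, leader payoff 1.
Player 2's induced payoffs are 0, 3, 8, 1, so Player 2 commits to Y. Subgame-perfect outcome: (A, Y) with payoffs (4, 8).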